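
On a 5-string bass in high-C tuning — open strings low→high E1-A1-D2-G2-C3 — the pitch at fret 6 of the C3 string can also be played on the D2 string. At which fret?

Fret 6 on C3 is MIDI 48 + 6 = 54 (F#3). On the D2 string (open MIDI 38), that pitch is 54 − 38 = fret 16.

16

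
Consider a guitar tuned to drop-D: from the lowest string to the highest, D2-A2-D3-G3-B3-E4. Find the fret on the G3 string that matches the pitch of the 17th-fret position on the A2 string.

Fret 17 on A2 is MIDI 45 + 17 = 62 (D4). On the G3 string (open MIDI 55), that pitch is 62 − 55 = fret 7.

7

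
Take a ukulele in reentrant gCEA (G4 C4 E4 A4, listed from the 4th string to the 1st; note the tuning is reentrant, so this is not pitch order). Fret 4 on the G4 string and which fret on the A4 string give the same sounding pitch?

G4 at fret 4 is G4 + 4 semitones = B4.
The open A4 string is 2 semitones above the open G4, so the same pitch on the A4 string lies at fret 4 − 2 = 2.

2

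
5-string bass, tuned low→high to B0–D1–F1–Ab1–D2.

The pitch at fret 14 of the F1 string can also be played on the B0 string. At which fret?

F1 at fret 14 is F1 + 14 semitones = G2.
The open B0 string is 6 semitones below the open F1, so the same pitch on the B0 string lies at fret 14 + 6 = 20.

20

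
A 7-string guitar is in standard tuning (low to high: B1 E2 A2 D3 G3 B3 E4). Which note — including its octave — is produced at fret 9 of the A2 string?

Each fret is one semitone, so A2 + 9 = F#3.
(Equivalently spelled Gb3.)

F#3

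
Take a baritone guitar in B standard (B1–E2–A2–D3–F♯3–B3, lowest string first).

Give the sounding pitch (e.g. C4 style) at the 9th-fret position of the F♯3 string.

The open F♯3 string plus 9 semitones: F#–G–G#–A–A#–B–C–C#–D–D#.
The walk passes from B into C once, so the octave number goes from 3 to 4.
(Equivalently spelled E♭4.)

D♯4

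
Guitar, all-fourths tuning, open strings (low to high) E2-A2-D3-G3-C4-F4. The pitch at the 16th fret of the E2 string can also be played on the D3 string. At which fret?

E2 at fret 16 is E2 + 16 semitones = G♯3.
The open D3 string is 10 semitones above the open E2, so the same pitch on the D3 string lies at fret 16 − 10 = 6.

6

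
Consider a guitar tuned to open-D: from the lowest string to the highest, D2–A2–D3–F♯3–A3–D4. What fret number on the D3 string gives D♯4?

13

D♯4 is 13 semitones above the open D3 (D–D#–E–F–…–C#–D–D#), so it sits at fret 13.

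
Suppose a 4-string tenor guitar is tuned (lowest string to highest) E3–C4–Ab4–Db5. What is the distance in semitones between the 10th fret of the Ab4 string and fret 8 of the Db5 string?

3 semitones

Ab4 at fret 10 → Gb5 (MIDI 78); Db5 at fret 8 → A5 (MIDI 81).
78 − 81 = -3, so the two pitches are 3 semitones apart, with A5 the higher.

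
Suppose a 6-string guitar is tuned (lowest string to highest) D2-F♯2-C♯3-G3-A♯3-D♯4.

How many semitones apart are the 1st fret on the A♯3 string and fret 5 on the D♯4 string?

9 semitones

A♯3 at fret 1 → B3 (MIDI 59); D♯4 at fret 5 → G♯4 (MIDI 68).
59 − 68 = -9, so the two pitches are 9 semitones apart, with G♯4 the higher.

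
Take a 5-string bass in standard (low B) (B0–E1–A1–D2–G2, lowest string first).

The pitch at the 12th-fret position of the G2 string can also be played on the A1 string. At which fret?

G2 at fret 12 is G2 + 12 semitones = G3.
The open A1 string is 10 semitones below the open G2, so the same pitch on the A1 string lies at fret 12 + 10 = 22.

22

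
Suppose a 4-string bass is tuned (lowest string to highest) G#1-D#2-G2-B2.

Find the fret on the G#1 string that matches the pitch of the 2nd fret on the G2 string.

G2 at fret 2 is G2 + 2 semitones = A2.
The open G#1 string is 11 semitones below the open G2, so the same pitch on the G#1 string lies at fret 2 + 11 = 13.

13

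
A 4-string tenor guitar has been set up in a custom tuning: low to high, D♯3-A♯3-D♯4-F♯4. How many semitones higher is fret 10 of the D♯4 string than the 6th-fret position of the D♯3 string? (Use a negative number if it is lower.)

D♯4 at fret 10 → C♯5 (MIDI 73); D♯3 at fret 6 → A3 (MIDI 57).
73 − 57 = 16, so the two pitches are 16 semitones apart.

16 semitones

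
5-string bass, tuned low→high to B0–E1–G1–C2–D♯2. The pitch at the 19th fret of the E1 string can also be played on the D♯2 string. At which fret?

E1 at fret 19 is E1 + 19 semitones = B2.
The open D♯2 string is 11 semitones above the open E1, so the same pitch on the D♯2 string lies at fret 19 − 11 = 8.

8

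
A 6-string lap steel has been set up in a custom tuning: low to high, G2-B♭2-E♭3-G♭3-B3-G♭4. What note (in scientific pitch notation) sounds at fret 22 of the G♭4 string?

E6

G♭4 is MIDI 66. Adding 22 gives 88, which is E6.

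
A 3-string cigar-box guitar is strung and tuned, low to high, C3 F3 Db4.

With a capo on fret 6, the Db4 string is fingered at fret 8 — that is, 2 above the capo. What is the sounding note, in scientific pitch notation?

A4

The capo raises the open Db4 by 6 semitones to G4; fretting 2 more gives Db4 + 6 + 2 = Db4 + 8 semitones = A4.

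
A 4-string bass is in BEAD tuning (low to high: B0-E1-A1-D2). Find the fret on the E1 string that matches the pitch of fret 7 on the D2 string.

Fret 7 on D2 is MIDI 38 + 7 = 45 (A2). On the E1 string (open MIDI 28), that pitch is 45 − 28 = fret 17.

17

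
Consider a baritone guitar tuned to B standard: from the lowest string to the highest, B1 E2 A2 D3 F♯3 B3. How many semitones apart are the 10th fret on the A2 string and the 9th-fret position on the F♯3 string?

A2 at fret 10 → G3 (MIDI 55); F♯3 at fret 9 → D♯4 (MIDI 63).
55 − 63 = -8, so the two pitches are 8 semitones apart, with D♯4 the higher.

8 semitones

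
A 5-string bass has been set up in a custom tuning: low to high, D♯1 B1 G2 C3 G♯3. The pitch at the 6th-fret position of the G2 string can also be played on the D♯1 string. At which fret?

Fret 6 on G2 is MIDI 43 + 6 = 49 (C♯3). On the D♯1 string (open MIDI 27), that pitch is 49 − 27 = fret 22.

22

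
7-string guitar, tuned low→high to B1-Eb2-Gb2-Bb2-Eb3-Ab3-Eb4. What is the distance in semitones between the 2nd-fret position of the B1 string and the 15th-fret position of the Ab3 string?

B1 at fret 2 → Db2 (MIDI 37); Ab3 at fret 15 → B4 (MIDI 71).
37 − 71 = -34, so the two pitches are 34 semitones apart, with B4 the higher.

34 semitones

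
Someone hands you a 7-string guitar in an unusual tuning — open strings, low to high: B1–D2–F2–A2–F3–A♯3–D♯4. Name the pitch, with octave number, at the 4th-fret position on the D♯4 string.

D♯4 is MIDI 63. Adding 4 gives 67, which is G4.

G4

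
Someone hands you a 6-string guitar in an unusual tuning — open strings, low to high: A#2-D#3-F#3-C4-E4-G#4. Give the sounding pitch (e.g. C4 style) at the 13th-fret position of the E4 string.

E4 is MIDI 64. Adding 13 gives 77, which is F5.

F5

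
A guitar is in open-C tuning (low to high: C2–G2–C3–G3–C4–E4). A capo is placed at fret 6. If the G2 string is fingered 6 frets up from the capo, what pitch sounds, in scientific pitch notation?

The capo raises the open G2 by 6 semitones to C♯3; fretting 6 more gives G2 + 6 + 6 = G2 + 12 semitones = G3.

G3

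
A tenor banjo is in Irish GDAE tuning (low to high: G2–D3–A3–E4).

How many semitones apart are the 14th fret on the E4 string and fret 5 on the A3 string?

16 semitones

E4 at fret 14 → F♯5 (MIDI 78); A3 at fret 5 → D4 (MIDI 62).
78 − 62 = 16, so the two pitches are 16 semitones apart, with F♯5 the higher.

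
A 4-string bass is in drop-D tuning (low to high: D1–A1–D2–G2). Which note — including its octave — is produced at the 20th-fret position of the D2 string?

A#3

Each fret is one semitone, so D2 + 20 = A#3.
(Equivalently spelled Bb3.)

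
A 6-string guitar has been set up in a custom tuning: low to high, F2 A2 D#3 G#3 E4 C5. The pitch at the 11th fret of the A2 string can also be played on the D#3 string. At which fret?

A2 at fret 11 is A2 + 11 semitones = G#3.
The open D#3 string is 6 semitones above the open A2, so the same pitch on the D#3 string lies at fret 11 − 6 = 5.

5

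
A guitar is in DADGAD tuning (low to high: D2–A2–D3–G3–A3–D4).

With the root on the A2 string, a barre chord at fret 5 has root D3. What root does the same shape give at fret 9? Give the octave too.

F#3

Moving from fret 5 to fret 9 shifts the root by 4 semitones.
D3 up 4 semitones is F#3.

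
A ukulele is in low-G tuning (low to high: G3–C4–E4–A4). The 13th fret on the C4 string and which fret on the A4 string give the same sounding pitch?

4

C4 at fret 13 is C4 + 13 semitones = C#5.
The open A4 string is 9 semitones above the open C4, so the same pitch on the A4 string lies at fret 13 − 9 = 4.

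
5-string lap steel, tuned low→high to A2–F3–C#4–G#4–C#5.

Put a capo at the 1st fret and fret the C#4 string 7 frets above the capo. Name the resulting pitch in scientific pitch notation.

The capo raises the open C#4 by 1 semitone to D4; fretting 7 more gives C#4 + 1 + 7 = C#4 + 8 semitones = A4.

A4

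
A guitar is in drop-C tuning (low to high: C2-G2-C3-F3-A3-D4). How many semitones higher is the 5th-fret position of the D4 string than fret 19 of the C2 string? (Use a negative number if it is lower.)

D4 at fret 5 → G4 (MIDI 67); C2 at fret 19 → G3 (MIDI 55).
67 − 55 = 12, so the two pitches are 12 semitones apart.

12 semitones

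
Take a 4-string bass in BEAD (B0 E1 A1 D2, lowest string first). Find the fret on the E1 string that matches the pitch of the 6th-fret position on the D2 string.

D2 at fret 6 is D2 + 6 semitones = G♯2.
The open E1 string is 10 semitones below the open D2, so the same pitch on the E1 string lies at fret 6 + 10 = 16.

16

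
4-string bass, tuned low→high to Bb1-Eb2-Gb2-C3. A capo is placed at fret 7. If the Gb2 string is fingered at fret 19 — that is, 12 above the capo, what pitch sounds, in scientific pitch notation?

Db4

The capo raises the open Gb2 by 7 semitones to Db3; fretting 12 more gives Gb2 + 7 + 12 = Gb2 + 19 semitones = Db4.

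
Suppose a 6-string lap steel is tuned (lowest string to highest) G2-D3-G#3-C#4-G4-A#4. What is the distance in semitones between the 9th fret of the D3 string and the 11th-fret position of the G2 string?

D3 at fret 9 → B3 (MIDI 59); G2 at fret 11 → F#3 (MIDI 54).
59 − 54 = 5, so the two pitches are 5 semitones apart, with B3 the higher.

5 semitones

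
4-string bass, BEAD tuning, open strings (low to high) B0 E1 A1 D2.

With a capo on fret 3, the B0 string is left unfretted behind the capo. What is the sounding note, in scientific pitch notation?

The capo raises the open B0 by 3 semitones to D1; fretting 0 more gives B0 + 3 + 0 = B0 + 3 semitones = D1.

D1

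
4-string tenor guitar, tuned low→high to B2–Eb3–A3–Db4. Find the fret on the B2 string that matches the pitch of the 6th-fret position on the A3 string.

16

Fret 6 on A3 is MIDI 57 + 6 = 63 (Eb4). On the B2 string (open MIDI 47), that pitch is 63 − 47 = fret 16.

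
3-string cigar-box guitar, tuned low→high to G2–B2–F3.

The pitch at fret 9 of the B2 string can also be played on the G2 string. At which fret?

13

B2 at fret 9 is B2 + 9 semitones = G#3.
The open G2 string is 4 semitones below the open B2, so the same pitch on the G2 string lies at fret 9 + 4 = 13.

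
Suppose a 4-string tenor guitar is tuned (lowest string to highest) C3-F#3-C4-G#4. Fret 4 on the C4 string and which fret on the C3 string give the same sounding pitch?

16

Fret 4 on C4 is MIDI 60 + 4 = 64 (E4). On the C3 string (open MIDI 48), that pitch is 64 − 48 = fret 16.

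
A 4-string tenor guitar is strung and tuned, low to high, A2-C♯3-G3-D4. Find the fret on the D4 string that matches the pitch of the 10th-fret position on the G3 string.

3

Fret 10 on G3 is MIDI 55 + 10 = 65 (F4). On the D4 string (open MIDI 62), that pitch is 65 − 62 = fret 3.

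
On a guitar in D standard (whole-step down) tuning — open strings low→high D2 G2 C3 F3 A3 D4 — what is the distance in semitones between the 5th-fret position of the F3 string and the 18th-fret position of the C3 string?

F3 at fret 5 → A#3 (MIDI 58); C3 at fret 18 → F#4 (MIDI 66).
58 − 66 = -8, so the two pitches are 8 semitones apart, with F#4 the higher.

8 semitones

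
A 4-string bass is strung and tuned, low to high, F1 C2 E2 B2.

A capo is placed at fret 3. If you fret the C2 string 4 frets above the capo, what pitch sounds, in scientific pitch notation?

G2

The capo raises the open C2 by 3 semitones to D♯2; fretting 4 more gives C2 + 3 + 4 = C2 + 7 semitones = G2.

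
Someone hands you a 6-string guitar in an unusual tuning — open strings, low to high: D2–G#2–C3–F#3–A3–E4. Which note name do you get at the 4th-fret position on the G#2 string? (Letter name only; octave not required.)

G#2 is MIDI 44. Adding 4 gives 48; 48 mod 12 = 0, i.e. C.

C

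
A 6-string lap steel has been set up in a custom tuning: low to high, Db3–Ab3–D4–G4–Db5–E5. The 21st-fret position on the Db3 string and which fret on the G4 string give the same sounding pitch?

Db3 at fret 21 is Db3 + 21 semitones = Bb4.
The open G4 string is 18 semitones above the open Db3, so the same pitch on the G4 string lies at fret 21 − 18 = 3.

3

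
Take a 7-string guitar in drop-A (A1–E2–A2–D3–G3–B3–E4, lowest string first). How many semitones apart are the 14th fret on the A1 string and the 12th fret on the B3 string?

24 semitones

A1 at fret 14 → B2 (MIDI 47); B3 at fret 12 → B4 (MIDI 71).
47 − 71 = -24, so the two pitches are 24 semitones apart, with B4 the higher.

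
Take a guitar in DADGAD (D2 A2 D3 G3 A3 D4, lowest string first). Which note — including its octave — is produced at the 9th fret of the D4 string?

D4 is MIDI 62. Adding 9 gives 71, which is B4.

B4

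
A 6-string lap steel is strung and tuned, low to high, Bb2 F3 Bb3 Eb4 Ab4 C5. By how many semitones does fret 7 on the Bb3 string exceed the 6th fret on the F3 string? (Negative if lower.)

Bb3 at fret 7 → F4 (MIDI 65); F3 at fret 6 → B3 (MIDI 59).
65 − 59 = 6, so the two pitches are 6 semitones apart.

6 semitones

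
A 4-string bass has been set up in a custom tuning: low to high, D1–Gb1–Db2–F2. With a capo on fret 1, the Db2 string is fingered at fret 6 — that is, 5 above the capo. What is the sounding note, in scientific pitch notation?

G2

The capo raises the open Db2 by 1 semitone to D2; fretting 5 more gives Db2 + 1 + 5 = Db2 + 6 semitones = G2.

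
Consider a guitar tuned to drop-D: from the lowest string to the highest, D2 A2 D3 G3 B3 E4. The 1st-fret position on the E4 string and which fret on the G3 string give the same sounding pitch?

10

Fret 1 on E4 is MIDI 64 + 1 = 65 (F4). On the G3 string (open MIDI 55), that pitch is 65 − 55 = fret 10.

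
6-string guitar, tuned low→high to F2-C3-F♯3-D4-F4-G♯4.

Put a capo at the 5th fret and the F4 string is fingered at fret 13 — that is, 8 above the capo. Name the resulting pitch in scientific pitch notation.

The capo raises the open F4 by 5 semitones to A♯4; fretting 8 more gives F4 + 5 + 8 = F4 + 13 semitones = F♯5.
(Also written G♭.)

F♯5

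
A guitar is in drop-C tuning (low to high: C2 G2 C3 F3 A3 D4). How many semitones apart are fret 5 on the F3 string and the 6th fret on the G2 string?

F3 at fret 5 → A#3 (MIDI 58); G2 at fret 6 → C#3 (MIDI 49).
58 − 49 = 9, so the two pitches are 9 semitones apart, with A#3 the higher.

9 semitones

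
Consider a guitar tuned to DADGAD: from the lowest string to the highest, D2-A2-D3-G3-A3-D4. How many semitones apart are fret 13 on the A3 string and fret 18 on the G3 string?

A3 at fret 13 → A♯4 (MIDI 70); G3 at fret 18 → C♯5 (MIDI 73).
70 − 73 = -3, so the two pitches are 3 semitones apart, with C♯5 the higher.

3 semitones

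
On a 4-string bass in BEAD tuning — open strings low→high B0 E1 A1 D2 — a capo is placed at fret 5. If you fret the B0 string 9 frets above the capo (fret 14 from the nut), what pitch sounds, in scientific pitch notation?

The capo raises the open B0 by 5 semitones to E1; fretting 9 more gives B0 + 5 + 9 = B0 + 14 semitones = C#2.
(Also written Db.)

C#2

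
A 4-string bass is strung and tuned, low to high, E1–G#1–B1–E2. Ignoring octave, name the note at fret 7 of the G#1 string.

D#

Each fret is one semitone, so G#1 + 7 = D#.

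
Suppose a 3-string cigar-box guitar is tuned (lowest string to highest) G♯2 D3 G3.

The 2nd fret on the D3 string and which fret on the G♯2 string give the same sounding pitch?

Fret 2 on D3 is MIDI 50 + 2 = 52 (E3). On the G♯2 string (open MIDI 44), that pitch is 52 − 44 = fret 8.

8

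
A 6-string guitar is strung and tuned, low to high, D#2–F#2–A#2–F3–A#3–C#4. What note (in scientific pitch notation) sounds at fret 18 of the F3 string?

Each fret is one semitone, so F3 + 18 = B4.

B4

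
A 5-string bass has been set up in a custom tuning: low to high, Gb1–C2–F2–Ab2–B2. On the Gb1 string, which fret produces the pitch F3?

F3 is 23 semitones above the open Gb1 (Gb–G–Ab–A–…–Eb–E–F), so it sits at fret 23.

23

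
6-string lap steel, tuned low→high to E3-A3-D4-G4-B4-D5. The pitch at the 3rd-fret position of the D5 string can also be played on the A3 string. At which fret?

20

Fret 3 on D5 is MIDI 74 + 3 = 77 (F5). On the A3 string (open MIDI 57), that pitch is 77 − 57 = fret 20.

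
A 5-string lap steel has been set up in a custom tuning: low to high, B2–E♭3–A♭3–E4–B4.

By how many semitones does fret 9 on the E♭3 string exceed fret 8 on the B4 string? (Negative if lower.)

-19 semitones

E♭3 at fret 9 → C4 (MIDI 60); B4 at fret 8 → G5 (MIDI 79).
60 − 79 = -19, so the two pitches are 19 semitones apart.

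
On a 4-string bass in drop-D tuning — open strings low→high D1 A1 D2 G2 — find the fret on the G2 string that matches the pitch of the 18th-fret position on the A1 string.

8

Fret 18 on A1 is MIDI 33 + 18 = 51 (D#3). On the G2 string (open MIDI 43), that pitch is 51 − 43 = fret 8.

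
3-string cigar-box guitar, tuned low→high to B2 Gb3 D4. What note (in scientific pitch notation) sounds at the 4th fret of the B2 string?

Eb3

The open B2 string plus 4 semitones: B–C–Db–D–Eb.
The walk passes from B into C once, so the octave number goes from 2 to 3.
(Equivalently spelled D#3.)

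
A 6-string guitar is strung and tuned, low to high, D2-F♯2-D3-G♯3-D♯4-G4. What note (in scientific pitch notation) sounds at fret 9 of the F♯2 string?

D♯3

The open F♯2 string plus 9 semitones: F#–G–G#–A–A#–B–C–C#–D–D#.
The walk passes from B into C once, so the octave number goes from 2 to 3.
(Equivalently spelled E♭3.)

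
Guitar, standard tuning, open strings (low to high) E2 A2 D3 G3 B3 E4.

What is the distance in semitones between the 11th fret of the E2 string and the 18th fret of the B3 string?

E2 at fret 11 → D♯3 (MIDI 51); B3 at fret 18 → F5 (MIDI 77).
51 − 77 = -26, so the two pitches are 26 semitones apart, with F5 the higher.

26 semitones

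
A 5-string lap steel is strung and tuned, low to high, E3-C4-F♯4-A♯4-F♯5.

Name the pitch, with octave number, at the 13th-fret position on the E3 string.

E3 is MIDI 52. Adding 13 gives 65, which is F4.

F4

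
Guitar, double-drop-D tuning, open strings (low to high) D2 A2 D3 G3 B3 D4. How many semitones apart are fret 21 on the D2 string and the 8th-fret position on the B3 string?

D2 at fret 21 → B3 (MIDI 59); B3 at fret 8 → G4 (MIDI 67).
59 − 67 = -8, so the two pitches are 8 semitones apart, with G4 the higher.

8 semitones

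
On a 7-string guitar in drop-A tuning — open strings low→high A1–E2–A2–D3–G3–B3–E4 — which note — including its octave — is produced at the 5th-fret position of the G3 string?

The open G3 string plus 5 semitones: G–G#–A–A#–B–C.
The walk passes from B into C once, so the octave number goes from 3 to 4.

C4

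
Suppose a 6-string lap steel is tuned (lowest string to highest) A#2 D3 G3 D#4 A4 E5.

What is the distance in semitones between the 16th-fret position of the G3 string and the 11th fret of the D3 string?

G3 at fret 16 → B4 (MIDI 71); D3 at fret 11 → C#4 (MIDI 61).
71 − 61 = 10, so the two pitches are 10 semitones apart, with B4 the higher.

10 semitones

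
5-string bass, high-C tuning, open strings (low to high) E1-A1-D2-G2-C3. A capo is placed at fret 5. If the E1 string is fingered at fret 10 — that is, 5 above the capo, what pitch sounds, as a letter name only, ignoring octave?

The capo raises the open E1 by 5 semitones to A1; fretting 5 more gives E1 + 5 + 5 = E1 + 10 semitones, landing on D.

D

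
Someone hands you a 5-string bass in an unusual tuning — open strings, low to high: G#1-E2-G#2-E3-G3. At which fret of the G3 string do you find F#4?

11

F#4 is 11 semitones above the open G3 (G–G#–A–A#–…–E–F–F#), so it sits at fret 11.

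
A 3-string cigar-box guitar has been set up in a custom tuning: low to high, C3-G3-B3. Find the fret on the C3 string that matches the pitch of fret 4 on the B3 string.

Fret 4 on B3 is MIDI 59 + 4 = 63 (Eb4). On the C3 string (open MIDI 48), that pitch is 63 − 48 = fret 15.

15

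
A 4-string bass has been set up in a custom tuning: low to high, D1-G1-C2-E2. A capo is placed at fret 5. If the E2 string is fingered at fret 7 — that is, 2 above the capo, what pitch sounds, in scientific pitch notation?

B2

The capo raises the open E2 by 5 semitones to A2; fretting 2 more gives E2 + 5 + 2 = E2 + 7 semitones = B2.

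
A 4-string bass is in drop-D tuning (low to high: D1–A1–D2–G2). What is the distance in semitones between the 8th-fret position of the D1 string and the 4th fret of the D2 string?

8 semitones

D1 at fret 8 → A#1 (MIDI 34); D2 at fret 4 → F#2 (MIDI 42).
34 − 42 = -8, so the two pitches are 8 semitones apart, with F#2 the higher.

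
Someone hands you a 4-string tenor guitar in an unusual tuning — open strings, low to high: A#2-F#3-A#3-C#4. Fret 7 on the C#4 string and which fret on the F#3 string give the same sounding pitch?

C#4 at fret 7 is C#4 + 7 semitones = G#4.
The open F#3 string is 7 semitones below the open C#4, so the same pitch on the F#3 string lies at fret 7 + 7 = 14.

14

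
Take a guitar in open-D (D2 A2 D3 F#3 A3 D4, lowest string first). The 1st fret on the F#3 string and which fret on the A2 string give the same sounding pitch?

Fret 1 on F#3 is MIDI 54 + 1 = 55 (G3). On the A2 string (open MIDI 45), that pitch is 55 − 45 = fret 10.

10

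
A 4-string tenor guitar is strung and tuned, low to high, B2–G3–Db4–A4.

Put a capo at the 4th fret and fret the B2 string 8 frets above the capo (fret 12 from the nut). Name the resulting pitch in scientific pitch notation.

The capo raises the open B2 by 4 semitones to Eb3; fretting 8 more gives B2 + 4 + 8 = B2 + 12 semitones = B3.

B3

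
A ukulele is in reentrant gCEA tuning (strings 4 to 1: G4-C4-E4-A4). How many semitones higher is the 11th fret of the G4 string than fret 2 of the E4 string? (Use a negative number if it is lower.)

12 semitones

G4 at fret 11 → F#5 (MIDI 78); E4 at fret 2 → F#4 (MIDI 66).
78 − 66 = 12, so the two pitches are 12 semitones apart.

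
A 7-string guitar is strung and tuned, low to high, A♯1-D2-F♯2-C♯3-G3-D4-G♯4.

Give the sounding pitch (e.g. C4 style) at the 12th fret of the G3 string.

Each fret is one semitone, so G3 + 12 = G4.

G4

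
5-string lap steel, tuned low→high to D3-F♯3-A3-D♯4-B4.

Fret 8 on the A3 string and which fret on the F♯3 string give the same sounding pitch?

11

A3 at fret 8 is A3 + 8 semitones = F4.
The open F♯3 string is 3 semitones below the open A3, so the same pitch on the F♯3 string lies at fret 8 + 3 = 11.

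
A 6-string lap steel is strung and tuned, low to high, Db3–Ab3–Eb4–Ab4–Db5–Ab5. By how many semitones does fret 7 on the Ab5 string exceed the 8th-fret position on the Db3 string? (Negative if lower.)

Ab5 at fret 7 → Eb6 (MIDI 87); Db3 at fret 8 → A3 (MIDI 57).
87 − 57 = 30, so the two pitches are 30 semitones apart.

30 semitones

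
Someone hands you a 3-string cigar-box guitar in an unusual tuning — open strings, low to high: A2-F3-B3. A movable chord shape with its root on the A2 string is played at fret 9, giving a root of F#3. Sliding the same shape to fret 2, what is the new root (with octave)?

Moving from fret 9 to fret 2 shifts the root by -7 semitones.
F#3 down 7 semitones is B2.

B2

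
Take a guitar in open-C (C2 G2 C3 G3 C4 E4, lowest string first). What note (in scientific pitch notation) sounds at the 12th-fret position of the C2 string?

C2 is MIDI 36. Adding 12 gives 48, which is C3.

C3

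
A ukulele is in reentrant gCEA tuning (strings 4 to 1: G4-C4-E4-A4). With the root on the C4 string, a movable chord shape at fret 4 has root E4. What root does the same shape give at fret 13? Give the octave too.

Moving from fret 4 to fret 13 shifts the root by 9 semitones.
E4 up 9 semitones is C#5.

C#5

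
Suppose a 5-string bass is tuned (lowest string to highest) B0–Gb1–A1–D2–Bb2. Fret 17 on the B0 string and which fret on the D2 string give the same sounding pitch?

B0 at fret 17 is B0 + 17 semitones = E2.
The open D2 string is 15 semitones above the open B0, so the same pitch on the D2 string lies at fret 17 − 15 = 2.

2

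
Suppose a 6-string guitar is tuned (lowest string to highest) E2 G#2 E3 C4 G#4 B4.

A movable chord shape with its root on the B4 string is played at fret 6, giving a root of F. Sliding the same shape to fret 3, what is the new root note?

Moving from fret 6 to fret 3 shifts the root by -3 semitones.
F down 3 semitones is D.

D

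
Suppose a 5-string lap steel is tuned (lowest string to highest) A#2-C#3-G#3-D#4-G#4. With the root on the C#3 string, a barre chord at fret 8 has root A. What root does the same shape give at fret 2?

Moving from fret 8 to fret 2 shifts the root by -6 semitones.
A down 6 semitones is D#.

D#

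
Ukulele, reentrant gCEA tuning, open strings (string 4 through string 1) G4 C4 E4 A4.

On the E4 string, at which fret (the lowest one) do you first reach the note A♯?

From E4, count semitones up the chromatic scale until reaching A♯: E–F–F#–G–G#–A–A# — 6 steps.

6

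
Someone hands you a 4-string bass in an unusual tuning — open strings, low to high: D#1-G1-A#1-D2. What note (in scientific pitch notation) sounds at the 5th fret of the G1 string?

G1 is MIDI 31. Adding 5 gives 36, which is C2.

C2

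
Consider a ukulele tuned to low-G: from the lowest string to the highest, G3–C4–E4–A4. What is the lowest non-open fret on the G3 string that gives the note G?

12

From G3, count semitones up the chromatic scale until reaching G: G–G#–A–A#–…–F–F#–G — 12 steps.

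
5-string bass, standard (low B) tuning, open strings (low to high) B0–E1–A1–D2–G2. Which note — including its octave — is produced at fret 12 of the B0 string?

The open B0 string plus 12 semitones: B–C–C#–D–…–A–A#–B.
The walk passes from B into C once, so the octave number goes from 0 to 1.

B1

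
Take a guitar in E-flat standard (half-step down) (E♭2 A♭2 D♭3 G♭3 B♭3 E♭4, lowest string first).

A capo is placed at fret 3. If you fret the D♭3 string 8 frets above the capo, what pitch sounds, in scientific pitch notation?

The capo raises the open D♭3 by 3 semitones to E3; fretting 8 more gives D♭3 + 3 + 8 = D♭3 + 11 semitones = C4.

C4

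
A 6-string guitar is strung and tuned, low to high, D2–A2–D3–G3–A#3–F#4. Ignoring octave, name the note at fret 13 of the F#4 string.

The open F#4 string plus 13 semitones: F#–G–G#–A–…–F–F#–G.

G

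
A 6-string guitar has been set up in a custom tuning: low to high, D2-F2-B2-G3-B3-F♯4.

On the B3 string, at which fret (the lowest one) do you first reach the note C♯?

From B3, count semitones up the chromatic scale until reaching C♯: B–C–C# — 2 steps.

2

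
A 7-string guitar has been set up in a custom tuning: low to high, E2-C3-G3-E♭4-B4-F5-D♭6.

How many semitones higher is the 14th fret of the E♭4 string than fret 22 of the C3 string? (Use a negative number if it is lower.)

7 semitones

E♭4 at fret 14 → F5 (MIDI 77); C3 at fret 22 → B♭4 (MIDI 70).
77 − 70 = 7, so the two pitches are 7 semitones apart.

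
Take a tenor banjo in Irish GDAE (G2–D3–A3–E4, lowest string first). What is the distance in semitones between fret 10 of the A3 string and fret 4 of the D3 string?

13 semitones

A3 at fret 10 → G4 (MIDI 67); D3 at fret 4 → F♯3 (MIDI 54).
67 − 54 = 13, so the two pitches are 13 semitones apart, with G4 the higher.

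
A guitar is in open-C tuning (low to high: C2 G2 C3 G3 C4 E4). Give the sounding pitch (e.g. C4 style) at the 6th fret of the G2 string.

C#3

G2 is MIDI 43. Adding 6 gives 49, which is C#3.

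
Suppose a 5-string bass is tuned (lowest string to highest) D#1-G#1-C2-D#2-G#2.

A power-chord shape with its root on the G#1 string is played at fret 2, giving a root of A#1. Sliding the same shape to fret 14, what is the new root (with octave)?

A#2

Moving from fret 2 to fret 14 shifts the root by 12 semitones.
A#1 up 12 semitones is A#2.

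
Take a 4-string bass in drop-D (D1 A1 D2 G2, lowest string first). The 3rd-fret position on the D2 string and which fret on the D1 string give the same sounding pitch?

15

D2 at fret 3 is D2 + 3 semitones = F2.
The open D1 string is 12 semitones below the open D2, so the same pitch on the D1 string lies at fret 3 + 12 = 15.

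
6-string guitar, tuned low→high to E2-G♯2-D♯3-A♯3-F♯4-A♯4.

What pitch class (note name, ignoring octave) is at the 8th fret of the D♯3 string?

B

Each fret is one semitone, so D♯3 + 8 = B.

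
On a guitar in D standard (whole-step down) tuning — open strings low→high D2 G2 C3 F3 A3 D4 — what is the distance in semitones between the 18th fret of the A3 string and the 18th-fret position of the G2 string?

14 semitones

A3 at fret 18 → D#5 (MIDI 75); G2 at fret 18 → C#4 (MIDI 61).
75 − 61 = 14, so the two pitches are 14 semitones apart, with D#5 the higher.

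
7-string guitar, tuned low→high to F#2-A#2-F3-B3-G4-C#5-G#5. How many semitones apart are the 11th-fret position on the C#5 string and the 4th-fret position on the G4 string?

13 semitones

C#5 at fret 11 → C6 (MIDI 84); G4 at fret 4 → B4 (MIDI 71).
84 − 71 = 13, so the two pitches are 13 semitones apart, with C6 the higher.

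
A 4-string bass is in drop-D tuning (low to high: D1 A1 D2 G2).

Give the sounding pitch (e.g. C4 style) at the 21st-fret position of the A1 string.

The open A1 string plus 21 semitones: A–A#–B–C–…–E–F–F#.
The walk passes from B into C 2 times, so the octave number goes from 1 to 3.
(Equivalently spelled Gb3.)

F#3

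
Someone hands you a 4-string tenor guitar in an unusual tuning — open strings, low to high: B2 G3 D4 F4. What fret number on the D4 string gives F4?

3

F4 is 3 semitones above the open D4 (D–Eb–E–F), so it sits at fret 3.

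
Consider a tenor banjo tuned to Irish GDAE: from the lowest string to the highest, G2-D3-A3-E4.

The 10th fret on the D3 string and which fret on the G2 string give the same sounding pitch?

17

Fret 10 on D3 is MIDI 50 + 10 = 60 (C4). On the G2 string (open MIDI 43), that pitch is 60 − 43 = fret 17.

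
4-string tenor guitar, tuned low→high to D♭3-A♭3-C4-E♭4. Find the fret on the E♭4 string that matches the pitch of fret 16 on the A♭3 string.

9

Fret 16 on A♭3 is MIDI 56 + 16 = 72 (C5). On the E♭4 string (open MIDI 63), that pitch is 72 − 63 = fret 9.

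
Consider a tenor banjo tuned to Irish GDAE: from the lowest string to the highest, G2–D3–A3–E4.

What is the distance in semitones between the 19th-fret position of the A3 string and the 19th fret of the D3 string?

7 semitones

A3 at fret 19 → E5 (MIDI 76); D3 at fret 19 → A4 (MIDI 69).
76 − 69 = 7, so the two pitches are 7 semitones apart, with E5 the higher.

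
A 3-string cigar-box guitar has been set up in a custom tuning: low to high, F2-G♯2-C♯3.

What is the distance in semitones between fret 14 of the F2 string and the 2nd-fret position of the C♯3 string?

4 semitones

F2 at fret 14 → G3 (MIDI 55); C♯3 at fret 2 → D♯3 (MIDI 51).
55 − 51 = 4, so the two pitches are 4 semitones apart, with G3 the higher.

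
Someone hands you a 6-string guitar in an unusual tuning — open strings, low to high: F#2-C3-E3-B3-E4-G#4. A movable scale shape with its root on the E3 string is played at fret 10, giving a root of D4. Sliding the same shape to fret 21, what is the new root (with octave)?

C#5

Moving from fret 10 to fret 21 shifts the root by 11 semitones.
D4 up 11 semitones is C#5.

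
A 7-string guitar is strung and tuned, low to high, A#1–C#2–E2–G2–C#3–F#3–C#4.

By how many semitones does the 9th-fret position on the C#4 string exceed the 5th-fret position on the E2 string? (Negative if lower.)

C#4 at fret 9 → A#4 (MIDI 70); E2 at fret 5 → A2 (MIDI 45).
70 − 45 = 25, so the two pitches are 25 semitones apart.

25 semitones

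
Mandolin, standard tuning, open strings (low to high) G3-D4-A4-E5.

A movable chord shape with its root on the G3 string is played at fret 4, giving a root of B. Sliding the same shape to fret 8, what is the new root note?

Moving from fret 4 to fret 8 shifts the root by 4 semitones.
B up 4 semitones is D#.

D#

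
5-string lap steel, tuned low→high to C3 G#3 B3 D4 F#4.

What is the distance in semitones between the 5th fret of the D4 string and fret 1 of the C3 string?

18 semitones

D4 at fret 5 → G4 (MIDI 67); C3 at fret 1 → C#3 (MIDI 49).
67 − 49 = 18, so the two pitches are 18 semitones apart, with G4 the higher.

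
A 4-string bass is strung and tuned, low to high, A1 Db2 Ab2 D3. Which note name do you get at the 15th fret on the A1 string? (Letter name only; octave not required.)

A1 is MIDI 33. Adding 15 gives 48; 48 mod 12 = 0, i.e. C.

C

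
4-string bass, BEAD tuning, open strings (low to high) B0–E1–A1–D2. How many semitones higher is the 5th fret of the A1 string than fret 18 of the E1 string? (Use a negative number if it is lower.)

A1 at fret 5 → D2 (MIDI 38); E1 at fret 18 → A#2 (MIDI 46).
38 − 46 = -8, so the two pitches are 8 semitones apart.

-8 semitones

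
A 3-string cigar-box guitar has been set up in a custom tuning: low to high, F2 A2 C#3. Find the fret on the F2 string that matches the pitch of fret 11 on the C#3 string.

19

Fret 11 on C#3 is MIDI 49 + 11 = 60 (C4). On the F2 string (open MIDI 41), that pitch is 60 − 41 = fret 19.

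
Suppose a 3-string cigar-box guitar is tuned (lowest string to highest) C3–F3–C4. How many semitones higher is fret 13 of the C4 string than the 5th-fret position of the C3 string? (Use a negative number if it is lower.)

20 semitones

C4 at fret 13 → C#5 (MIDI 73); C3 at fret 5 → F3 (MIDI 53).
73 − 53 = 20, so the two pitches are 20 semitones apart.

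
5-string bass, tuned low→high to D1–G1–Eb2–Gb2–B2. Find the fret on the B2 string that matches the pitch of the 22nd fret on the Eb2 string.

14

Fret 22 on Eb2 is MIDI 39 + 22 = 61 (Db4). On the B2 string (open MIDI 47), that pitch is 61 − 47 = fret 14.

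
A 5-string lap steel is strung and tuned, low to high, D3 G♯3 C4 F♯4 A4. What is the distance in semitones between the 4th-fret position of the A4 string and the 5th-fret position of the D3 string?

18 semitones

A4 at fret 4 → C♯5 (MIDI 73); D3 at fret 5 → G3 (MIDI 55).
73 − 55 = 18, so the two pitches are 18 semitones apart, with C♯5 the higher.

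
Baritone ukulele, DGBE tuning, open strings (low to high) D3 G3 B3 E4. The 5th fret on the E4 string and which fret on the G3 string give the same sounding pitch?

Fret 5 on E4 is MIDI 64 + 5 = 69 (A4). On the G3 string (open MIDI 55), that pitch is 69 − 55 = fret 14.

14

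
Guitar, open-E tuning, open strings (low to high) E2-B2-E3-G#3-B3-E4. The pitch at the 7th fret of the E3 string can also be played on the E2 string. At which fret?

E3 at fret 7 is E3 + 7 semitones = B3.
The open E2 string is 12 semitones below the open E3, so the same pitch on the E2 string lies at fret 7 + 12 = 19.

19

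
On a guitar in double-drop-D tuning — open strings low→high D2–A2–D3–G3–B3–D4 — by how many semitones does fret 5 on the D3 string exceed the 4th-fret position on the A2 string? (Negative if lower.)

D3 at fret 5 → G3 (MIDI 55); A2 at fret 4 → C#3 (MIDI 49).
55 − 49 = 6, so the two pitches are 6 semitones apart.

6 semitones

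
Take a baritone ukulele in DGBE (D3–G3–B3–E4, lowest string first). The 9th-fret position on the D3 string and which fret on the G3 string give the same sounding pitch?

Fret 9 on D3 is MIDI 50 + 9 = 59 (B3). On the G3 string (open MIDI 55), that pitch is 59 − 55 = fret 4.

4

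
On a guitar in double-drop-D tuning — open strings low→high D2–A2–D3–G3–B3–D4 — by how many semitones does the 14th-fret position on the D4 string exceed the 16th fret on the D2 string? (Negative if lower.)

22 semitones

D4 at fret 14 → E5 (MIDI 76); D2 at fret 16 → F♯3 (MIDI 54).
76 − 54 = 22, so the two pitches are 22 semitones apart.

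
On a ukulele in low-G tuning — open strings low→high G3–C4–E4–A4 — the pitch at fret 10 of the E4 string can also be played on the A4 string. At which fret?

5

E4 at fret 10 is E4 + 10 semitones = D5.
The open A4 string is 5 semitones above the open E4, so the same pitch on the A4 string lies at fret 10 − 5 = 5.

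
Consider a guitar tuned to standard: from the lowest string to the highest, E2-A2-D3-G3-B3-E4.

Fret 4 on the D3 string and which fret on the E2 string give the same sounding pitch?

Fret 4 on D3 is MIDI 50 + 4 = 54 (F♯3). On the E2 string (open MIDI 40), that pitch is 54 − 40 = fret 14.

14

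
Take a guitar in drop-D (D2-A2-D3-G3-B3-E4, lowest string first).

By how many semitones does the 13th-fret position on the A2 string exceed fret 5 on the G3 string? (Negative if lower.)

A2 at fret 13 → A#3 (MIDI 58); G3 at fret 5 → C4 (MIDI 60).
58 − 60 = -2, so the two pitches are 2 semitones apart.

-2 semitones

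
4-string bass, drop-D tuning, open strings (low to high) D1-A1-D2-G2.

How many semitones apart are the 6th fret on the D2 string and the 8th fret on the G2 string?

7 semitones

D2 at fret 6 → G#2 (MIDI 44); G2 at fret 8 → D#3 (MIDI 51).
44 − 51 = -7, so the two pitches are 7 semitones apart, with D#3 the higher.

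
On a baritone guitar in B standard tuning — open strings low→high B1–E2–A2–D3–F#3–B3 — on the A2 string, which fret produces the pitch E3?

E3 is 7 semitones above the open A2 (A–A#–B–C–C#–D–D#–E), so it sits at fret 7.

7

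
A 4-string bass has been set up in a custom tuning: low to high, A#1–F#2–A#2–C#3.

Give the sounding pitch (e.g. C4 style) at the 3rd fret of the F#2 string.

A2

Each fret is one semitone, so F#2 + 3 = A2.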